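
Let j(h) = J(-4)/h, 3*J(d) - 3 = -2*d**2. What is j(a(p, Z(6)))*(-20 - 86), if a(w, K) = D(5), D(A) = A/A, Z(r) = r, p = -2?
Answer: 3074/3 ≈ 1024.7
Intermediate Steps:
D(A) = 1
J(d) = 1 - 2*d**2/3 (J(d) = 1 + (-2*d**2)/3 = 1 - 2*d**2/3)
a(w, K) = 1
j(h) = -29/(3*h) (j(h) = (1 - 2/3*(-4)**2)/h = (1 - 2/3*16)/h = (1 - 32/3)/h = -29/(3*h))
j(a(p, Z(6)))*(-20 - 86) = (-29/3/1)*(-20 - 86) = -29/3*1*(-106) = -29/3*(-106) = 3074/3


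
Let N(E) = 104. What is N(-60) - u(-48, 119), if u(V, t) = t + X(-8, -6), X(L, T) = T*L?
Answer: -63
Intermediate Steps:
X(L, T) = L*T
u(V, t) = 48 + t (u(V, t) = t - 8*(-6) = t + 48 = 48 + t)
N(-60) - u(-48, 119) = 104 - (48 + 119) = 104 - 1*167 = 104 - 167 = -63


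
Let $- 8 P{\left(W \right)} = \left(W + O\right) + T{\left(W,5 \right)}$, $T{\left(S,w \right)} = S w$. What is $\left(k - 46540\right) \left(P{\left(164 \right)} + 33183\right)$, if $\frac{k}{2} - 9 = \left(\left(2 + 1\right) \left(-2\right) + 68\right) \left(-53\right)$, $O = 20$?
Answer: $-1755154905$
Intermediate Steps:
$P{\left(W \right)} = - \frac{5}{2} - \frac{3 W}{4}$ ($P{\left(W \right)} = - \frac{\left(W + 20\right) + W 5}{8} = - \frac{\left(20 + W\right) + 5 W}{8} = - \frac{20 + 6 W}{8} = - \frac{5}{2} - \frac{3 W}{4}$)
$k = -6554$ ($k = 18 + 2 \left(\left(2 + 1\right) \left(-2\right) + 68\right) \left(-53\right) = 18 + 2 \left(3 \left(-2\right) + 68\right) \left(-53\right) = 18 + 2 \left(-6 + 68\right) \left(-53\right) = 18 + 2 \cdot 62 \left(-53\right) = 18 + 2 \left(-3286\right) = 18 - 6572 = -6554$)
$\left(k - 46540\right) \left(P{\left(164 \right)} + 33183\right) = \left(-6554 - 46540\right) \left(\left(- \frac{5}{2} - 123\right) + 33183\right) = - 53094 \left(\left(- \frac{5}{2} - 123\right) + 33183\right) = - 53094 \left(- \frac{251}{2} + 33183\right) = \left(-53094\right) \frac{66115}{2} = -1755154905$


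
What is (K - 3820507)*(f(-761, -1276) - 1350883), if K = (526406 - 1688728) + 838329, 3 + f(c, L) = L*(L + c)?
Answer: -5173687107000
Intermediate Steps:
f(c, L) = -3 + L*(L + c)
K = -323993 (K = -1162322 + 838329 = -323993)
(K - 3820507)*(f(-761, -1276) - 1350883) = (-323993 - 3820507)*((-3 + (-1276)**2 - 1276*(-761)) - 1350883) = -4144500*((-3 + 1628176 + 971036) - 1350883) = -4144500*(2599209 - 1350883) = -4144500*1248326 = -5173687107000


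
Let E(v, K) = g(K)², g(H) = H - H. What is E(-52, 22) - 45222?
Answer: -45222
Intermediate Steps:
g(H) = 0
E(v, K) = 0 (E(v, K) = 0² = 0)
E(-52, 22) - 45222 = 0 - 45222 = -45222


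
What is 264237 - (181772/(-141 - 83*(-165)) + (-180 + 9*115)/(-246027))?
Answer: 146848865286812/555774993 ≈ 2.6422e+5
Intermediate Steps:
264237 - (181772/(-141 - 83*(-165)) + (-180 + 9*115)/(-246027)) = 264237 - (181772/(-141 + 13695) + (-180 + 1035)*(-1/246027)) = 264237 - (181772/13554 + 855*(-1/246027)) = 264237 - (181772*(1/13554) - 285/82009) = 264237 - (90886/6777 - 285/82009) = 264237 - 1*7451538529/555774993 = 264237 - 7451538529/555774993 = 146848865286812/555774993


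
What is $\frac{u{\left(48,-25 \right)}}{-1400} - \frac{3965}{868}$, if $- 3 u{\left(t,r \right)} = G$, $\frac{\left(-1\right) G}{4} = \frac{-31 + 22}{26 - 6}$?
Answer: $- \frac{991157}{217000} \approx -4.5675$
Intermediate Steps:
$G = \frac{9}{5}$ ($G = - 4 \frac{-31 + 22}{26 - 6} = - 4 \left(- \frac{9}{20}\right) = - 4 \left(\left(-9\right) \frac{1}{20}\right) = \left(-4\right) \left(- \frac{9}{20}\right) = \frac{9}{5} \approx 1.8$)
$u{\left(t,r \right)} = - \frac{3}{5}$ ($u{\left(t,r \right)} = \left(- \frac{1}{3}\right) \frac{9}{5} = - \frac{3}{5}$)
$\frac{u{\left(48,-25 \right)}}{-1400} - \frac{3965}{868} = - \frac{3}{5 \left(-1400\right)} - \frac{3965}{868} = \left(- \frac{3}{5}\right) \left(- \frac{1}{1400}\right) - \frac{3965}{868} = \frac{3}{7000} - \frac{3965}{868} = - \frac{991157}{217000}$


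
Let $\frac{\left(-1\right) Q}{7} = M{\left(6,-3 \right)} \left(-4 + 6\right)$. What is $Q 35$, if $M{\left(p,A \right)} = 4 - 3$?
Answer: $-490$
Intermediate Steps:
$M{\left(p,A \right)} = 1$
$Q = -14$ ($Q = - 7 \cdot 1 \left(-4 + 6\right) = - 7 \cdot 1 \cdot 2 = \left(-7\right) 2 = -14$)
$Q 35 = \left(-14\right) 35 = -490$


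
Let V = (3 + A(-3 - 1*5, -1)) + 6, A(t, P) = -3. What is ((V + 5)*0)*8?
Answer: 0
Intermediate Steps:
V = 6 (V = (3 - 3) + 6 = 0 + 6 = 6)
((V + 5)*0)*8 = ((6 + 5)*0)*8 = (11*0)*8 = 0*8 = 0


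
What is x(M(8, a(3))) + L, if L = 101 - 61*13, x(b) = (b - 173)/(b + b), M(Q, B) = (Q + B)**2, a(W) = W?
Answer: -83758/121 ≈ -692.21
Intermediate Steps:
M(Q, B) = (B + Q)**2
x(b) = (-173 + b)/(2*b) (x(b) = (-173 + b)/((2*b)) = (-173 + b)*(1/(2*b)) = (-173 + b)/(2*b))
L = -692 (L = 101 - 793 = -692)
x(M(8, a(3))) + L = (-173 + (3 + 8)**2)/(2*((3 + 8)**2)) - 692 = (-173 + 11**2)/(2*(11**2)) - 692 = (1/2)*(-173 + 121)/121 - 692 = (1/2)*(1/121)*(-52) - 692 = -26/121 - 692 = -83758/121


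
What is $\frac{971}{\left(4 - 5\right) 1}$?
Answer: $-971$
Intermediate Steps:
$\frac{971}{\left(4 - 5\right) 1} = \frac{971}{\left(-1\right) 1} = \frac{971}{-1} = 971 \left(-1\right) = -971$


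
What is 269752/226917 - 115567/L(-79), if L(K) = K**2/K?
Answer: 26245427347/17926443 ≈ 1464.1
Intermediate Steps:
L(K) = K
269752/226917 - 115567/L(-79) = 269752/226917 - 115567/(-79) = 269752*(1/226917) - 115567*(-1/79) = 269752/226917 + 115567/79 = 26245427347/17926443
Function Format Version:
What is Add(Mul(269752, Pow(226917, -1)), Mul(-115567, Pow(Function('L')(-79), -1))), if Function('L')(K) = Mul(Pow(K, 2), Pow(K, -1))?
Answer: Rational(26245427347, 17926443) ≈ 1464.1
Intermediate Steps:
Function('L')(K) = K
Add(Mul(269752, Pow(226917, -1)), Mul(-115567, Pow(Function('L')(-79), -1))) = Add(Mul(269752, Pow(226917, -1)), Mul(-115567, Pow(-79, -1))) = Add(Mul(269752, Rational(1, 226917)), Mul(-115567, Rational(-1, 79))) = Add(Rational(269752, 226917), Rational(115567, 79)) = Rational(26245427347, 17926443)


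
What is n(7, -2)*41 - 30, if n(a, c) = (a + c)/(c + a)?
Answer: 11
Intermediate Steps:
n(a, c) = 1 (n(a, c) = (a + c)/(a + c) = 1)
n(7, -2)*41 - 30 = 1*41 - 30 = 41 - 30 = 11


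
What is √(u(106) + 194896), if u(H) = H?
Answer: √195002 ≈ 441.59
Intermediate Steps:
√(u(106) + 194896) = √(106 + 194896) = √195002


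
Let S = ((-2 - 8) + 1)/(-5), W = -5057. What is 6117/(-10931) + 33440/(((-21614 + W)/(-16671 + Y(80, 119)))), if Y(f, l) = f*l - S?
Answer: 2614418720885/291540701 ≈ 8967.6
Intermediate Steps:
S = 9/5 (S = (-10 + 1)*(-⅕) = -9*(-⅕) = 9/5 ≈ 1.8000)
Y(f, l) = -9/5 + f*l (Y(f, l) = f*l - 1*9/5 = f*l - 9/5 = -9/5 + f*l)
6117/(-10931) + 33440/(((-21614 + W)/(-16671 + Y(80, 119)))) = 6117/(-10931) + 33440/(((-21614 - 5057)/(-16671 + (-9/5 + 80*119)))) = 6117*(-1/10931) + 33440/((-26671/(-16671 + (-9/5 + 9520)))) = -6117/10931 + 33440/((-26671/(-16671 + 47591/5))) = -6117/10931 + 33440/((-26671/(-35764/5))) = -6117/10931 + 33440/((-26671*(-5/35764))) = -6117/10931 + 33440/(133355/35764) = -6117/10931 + 33440*(35764/133355) = -6117/10931 + 239189632/26671 = 2614418720885/291540701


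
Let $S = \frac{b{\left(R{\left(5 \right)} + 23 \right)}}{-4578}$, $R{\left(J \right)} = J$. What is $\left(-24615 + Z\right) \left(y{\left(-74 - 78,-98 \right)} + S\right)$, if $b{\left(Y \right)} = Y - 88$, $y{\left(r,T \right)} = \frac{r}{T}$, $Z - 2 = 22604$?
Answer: $- \frac{342514}{109} \approx -3142.3$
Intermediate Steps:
$Z = 22606$ ($Z = 2 + 22604 = 22606$)
$b{\left(Y \right)} = -88 + Y$ ($b{\left(Y \right)} = Y - 88 = -88 + Y$)
$S = \frac{10}{763}$ ($S = \frac{-88 + \left(5 + 23\right)}{-4578} = \left(-88 + 28\right) \left(- \frac{1}{4578}\right) = \left(-60\right) \left(- \frac{1}{4578}\right) = \frac{10}{763} \approx 0.013106$)
$\left(-24615 + Z\right) \left(y{\left(-74 - 78,-98 \right)} + S\right) = \left(-24615 + 22606\right) \left(\frac{-74 - 78}{-98} + \frac{10}{763}\right) = - 2009 \left(\left(-152\right) \left(- \frac{1}{98}\right) + \frac{10}{763}\right) = - 2009 \left(\frac{76}{49} + \frac{10}{763}\right) = \left(-2009\right) \frac{8354}{5341} = - \frac{342514}{109}$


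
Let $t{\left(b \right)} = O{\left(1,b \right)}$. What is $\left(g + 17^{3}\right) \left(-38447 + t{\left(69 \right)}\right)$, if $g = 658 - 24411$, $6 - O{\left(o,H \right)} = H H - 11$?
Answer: $813718440$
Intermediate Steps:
$O{\left(o,H \right)} = 17 - H^{2}$ ($O{\left(o,H \right)} = 6 - \left(H H - 11\right) = 6 - \left(H^{2} - 11\right) = 6 - \left(-11 + H^{2}\right) = 17 - H^{2}$)
$t{\left(b \right)} = 17 - b^{2}$
$g = -23753$
$\left(g + 17^{3}\right) \left(-38447 + t{\left(69 \right)}\right) = \left(-23753 + 17^{3}\right) \left(-38447 + \left(17 - 69^{2}\right)\right) = \left(-23753 + 4913\right) \left(-38447 + \left(17 - 4761\right)\right) = - 18840 \left(-38447 + \left(17 - 4761\right)\right) = - 18840 \left(-38447 - 4744\right) = \left(-18840\right) \left(-43191\right) = 813718440$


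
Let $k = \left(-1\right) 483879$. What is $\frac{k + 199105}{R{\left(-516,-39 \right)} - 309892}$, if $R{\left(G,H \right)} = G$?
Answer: $\frac{20341}{22172} \approx 0.91742$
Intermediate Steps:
$k = -483879$
$\frac{k + 199105}{R{\left(-516,-39 \right)} - 309892} = \frac{-483879 + 199105}{-516 - 309892} = - \frac{284774}{-310408} = \left(-284774\right) \left(- \frac{1}{310408}\right) = \frac{20341}{22172}$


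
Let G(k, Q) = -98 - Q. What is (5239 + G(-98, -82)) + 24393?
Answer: 29616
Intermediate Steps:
(5239 + G(-98, -82)) + 24393 = (5239 + (-98 - 1*(-82))) + 24393 = (5239 + (-98 + 82)) + 24393 = (5239 - 16) + 24393 = 5223 + 24393 = 29616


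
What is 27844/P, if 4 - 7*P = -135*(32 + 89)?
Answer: 194908/16339 ≈ 11.929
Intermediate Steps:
P = 16339/7 (P = 4/7 - (-135)*(32 + 89)/7 = 4/7 - (-135)*121/7 = 4/7 - ⅐*(-16335) = 4/7 + 16335/7 = 16339/7 ≈ 2334.1)
27844/P = 27844/(16339/7) = 27844*(7/16339) = 194908/16339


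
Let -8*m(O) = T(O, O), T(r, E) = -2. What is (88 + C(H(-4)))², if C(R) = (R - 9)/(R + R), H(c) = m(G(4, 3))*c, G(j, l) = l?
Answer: 8649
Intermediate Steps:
m(O) = ¼ (m(O) = -⅛*(-2) = ¼)
H(c) = c/4
C(R) = (-9 + R)/(2*R) (C(R) = (-9 + R)/((2*R)) = (-9 + R)*(1/(2*R)) = (-9 + R)/(2*R))
(88 + C(H(-4)))² = (88 + (-9 + (¼)*(-4))/(2*(((¼)*(-4)))))² = (88 + (½)*(-9 - 1)/(-1))² = (88 + (½)*(-1)*(-10))² = (88 + 5)² = 93² = 8649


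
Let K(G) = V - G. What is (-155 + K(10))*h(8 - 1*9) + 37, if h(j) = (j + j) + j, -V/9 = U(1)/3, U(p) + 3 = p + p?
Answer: 523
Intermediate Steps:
U(p) = -3 + 2*p (U(p) = -3 + (p + p) = -3 + 2*p)
V = 3 (V = -9*(-3 + 2*1)/3 = -9*(-3 + 2)/3 = -(-9)/3 = -9*(-⅓) = 3)
K(G) = 3 - G
h(j) = 3*j (h(j) = 2*j + j = 3*j)
(-155 + K(10))*h(8 - 1*9) + 37 = (-155 + (3 - 1*10))*(3*(8 - 1*9)) + 37 = (-155 + (3 - 10))*(3*(8 - 9)) + 37 = (-155 - 7)*(3*(-1)) + 37 = -162*(-3) + 37 = 486 + 37 = 523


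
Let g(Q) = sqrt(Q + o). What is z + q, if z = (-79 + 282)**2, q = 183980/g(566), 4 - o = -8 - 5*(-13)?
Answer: 41209 + 183980*sqrt(57)/171 ≈ 49332.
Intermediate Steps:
o = -53 (o = 4 - (-8 - 5*(-13)) = 4 - (-8 + 65) = 4 - 1*57 = 4 - 57 = -53)
g(Q) = sqrt(-53 + Q) (g(Q) = sqrt(Q - 53) = sqrt(-53 + Q))
q = 183980*sqrt(57)/171 (q = 183980/(sqrt(-53 + 566)) = 183980/(sqrt(513)) = 183980/((3*sqrt(57))) = 183980*(sqrt(57)/171) = 183980*sqrt(57)/171 ≈ 8122.9)
z = 41209 (z = 203**2 = 41209)
z + q = 41209 + 183980*sqrt(57)/171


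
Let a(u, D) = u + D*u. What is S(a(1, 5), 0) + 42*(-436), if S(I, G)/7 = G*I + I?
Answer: -18270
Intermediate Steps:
S(I, G) = 7*I + 7*G*I (S(I, G) = 7*(G*I + I) = 7*(I + G*I) = 7*I + 7*G*I)
S(a(1, 5), 0) + 42*(-436) = 7*(1*(1 + 5))*(1 + 0) + 42*(-436) = 7*(1*6)*1 - 18312 = 7*6*1 - 18312 = 42 - 18312 = -18270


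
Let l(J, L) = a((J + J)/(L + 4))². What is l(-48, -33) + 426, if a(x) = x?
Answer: 367482/841 ≈ 436.96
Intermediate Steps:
l(J, L) = 4*J²/(4 + L)² (l(J, L) = ((J + J)/(L + 4))² = ((2*J)/(4 + L))² = (2*J/(4 + L))² = 4*J²/(4 + L)²)
l(-48, -33) + 426 = 4*(-48)²/(4 - 33)² + 426 = 4*2304/(-29)² + 426 = 4*2304*(1/841) + 426 = 9216/841 + 426 = 367482/841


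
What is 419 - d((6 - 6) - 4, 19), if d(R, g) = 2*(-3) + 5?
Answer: 420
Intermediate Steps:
d(R, g) = -1 (d(R, g) = -6 + 5 = -1)
419 - d((6 - 6) - 4, 19) = 419 - 1*(-1) = 419 + 1 = 420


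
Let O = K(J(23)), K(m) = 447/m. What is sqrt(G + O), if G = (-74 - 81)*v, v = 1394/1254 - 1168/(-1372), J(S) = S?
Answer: 2*I*sqrt(35554803010419)/706629 ≈ 16.877*I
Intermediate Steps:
v = 422155/215061 (v = 1394*(1/1254) - 1168*(-1/1372) = 697/627 + 292/343 = 422155/215061 ≈ 1.9630)
G = -65434025/215061 (G = (-74 - 81)*(422155/215061) = -155*422155/215061 = -65434025/215061 ≈ -304.26)
O = 447/23 ≈ 19.435
sqrt(G + O) = sqrt(-65434025/215061 + 447/23) = sqrt(-1408850308/4946403) = 2*I*sqrt(35554803010419)/706629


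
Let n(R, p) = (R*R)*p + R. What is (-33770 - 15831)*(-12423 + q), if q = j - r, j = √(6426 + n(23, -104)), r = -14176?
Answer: -86950553 - 49601*I*√48567 ≈ -8.6951e+7 - 1.0931e+7*I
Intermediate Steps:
n(R, p) = R + p*R² (n(R, p) = R²*p + R = p*R² + R = R + p*R²)
j = I*√48567 (j = √(6426 + 23*(1 + 23*(-104))) = √(6426 + 23*(1 - 2392)) = √(6426 + 23*(-2391)) = √(6426 - 54993) = √(-48567) = I*√48567 ≈ 220.38*I)
q = 14176 + I*√48567 (q = I*√48567 - 1*(-14176) = I*√48567 + 14176 = 14176 + I*√48567 ≈ 14176.0 + 220.38*I)
(-33770 - 15831)*(-12423 + q) = (-33770 - 15831)*(-12423 + (14176 + I*√48567)) = -49601*(1753 + I*√48567) = -86950553 - 49601*I*√48567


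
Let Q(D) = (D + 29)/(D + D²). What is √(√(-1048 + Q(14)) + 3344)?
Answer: √(147470400 + 210*I*√46207770)/210 ≈ 57.828 + 0.27988*I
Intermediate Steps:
Q(D) = (29 + D)/(D + D²)
√(√(-1048 + Q(14)) + 3344) = √(√(-1048 + (29 + 14)/(14*(1 + 14))) + 3344) = √(√(-1048 + (1/14)*43/15) + 3344) = √(√(-1048 + (1/14)*(1/15)*43) + 3344) = √(√(-1048 + 43/210) + 3344) = √(√(-220037/210) + 3344) = √(I*√46207770/210 + 3344) = √(3344 + I*√46207770/210)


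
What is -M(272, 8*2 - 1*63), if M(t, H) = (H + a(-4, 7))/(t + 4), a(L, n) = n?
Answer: 10/69 ≈ 0.14493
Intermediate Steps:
M(t, H) = (7 + H)/(4 + t) (M(t, H) = (H + 7)/(t + 4) = (7 + H)/(4 + t))
-M(272, 8*2 - 1*63) = -(7 + (8*2 - 1*63))/(4 + 272) = -(7 + (16 - 63))/276 = -(7 - 47)/276 = -(-40)/276 = -1*(-10/69) = 10/69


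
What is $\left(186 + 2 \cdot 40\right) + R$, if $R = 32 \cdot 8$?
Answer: $522$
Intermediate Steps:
$R = 256$
$\left(186 + 2 \cdot 40\right) + R = \left(186 + 2 \cdot 40\right) + 256 = \left(186 + 80\right) + 256 = 266 + 256 = 522$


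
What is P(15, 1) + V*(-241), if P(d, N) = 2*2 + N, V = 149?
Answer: -35904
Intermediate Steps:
P(d, N) = 4 + N
P(15, 1) + V*(-241) = (4 + 1) + 149*(-241) = 5 - 35909 = -35904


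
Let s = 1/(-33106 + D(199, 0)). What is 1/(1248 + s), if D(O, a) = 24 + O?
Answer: 32883/41037983 ≈ 0.00080128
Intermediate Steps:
s = -1/32883 (s = 1/(-33106 + (24 + 199)) = 1/(-33106 + 223) = 1/(-32883) = -1/32883 ≈ -3.0411e-5)
1/(1248 + s) = 1/(1248 - 1/32883) = 1/(41037983/32883) = 32883/41037983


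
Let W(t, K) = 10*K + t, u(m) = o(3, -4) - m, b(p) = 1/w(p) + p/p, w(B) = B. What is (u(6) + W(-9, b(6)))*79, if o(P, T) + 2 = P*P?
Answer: 869/3 ≈ 289.67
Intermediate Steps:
o(P, T) = -2 + P² (o(P, T) = -2 + P*P = -2 + P²)
b(p) = 1 + 1/p (b(p) = 1/p + p/p = 1/p + 1 = 1 + 1/p)
u(m) = 7 - m (u(m) = (-2 + 3²) - m = (-2 + 9) - m = 7 - m)
W(t, K) = t + 10*K
(u(6) + W(-9, b(6)))*79 = ((7 - 1*6) + (-9 + 10*((1 + 6)/6)))*79 = ((7 - 6) + (-9 + 10*((⅙)*7)))*79 = (1 + (-9 + 10*(7/6)))*79 = (1 + (-9 + 35/3))*79 = (1 + 8/3)*79 = (11/3)*79 = 869/3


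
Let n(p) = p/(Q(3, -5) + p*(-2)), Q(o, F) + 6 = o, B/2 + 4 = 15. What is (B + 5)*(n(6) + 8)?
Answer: 1026/5 ≈ 205.20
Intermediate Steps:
B = 22 (B = -8 + 2*15 = -8 + 30 = 22)
Q(o, F) = -6 + o
n(p) = p/(-3 - 2*p) (n(p) = p/((-6 + 3) + p*(-2)) = p/(-3 - 2*p))
(B + 5)*(n(6) + 8) = (22 + 5)*(-1*6/(3 + 2*6) + 8) = 27*(-1*6/(3 + 12) + 8) = 27*(-1*6/15 + 8) = 27*(-1*6*1/15 + 8) = 27*(-⅖ + 8) = 27*(38/5) = 1026/5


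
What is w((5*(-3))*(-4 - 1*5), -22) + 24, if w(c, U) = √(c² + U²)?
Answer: 24 + √18709 ≈ 160.78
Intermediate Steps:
w(c, U) = √(U² + c²)
w((5*(-3))*(-4 - 1*5), -22) + 24 = √((-22)² + ((5*(-3))*(-4 - 1*5))²) + 24 = √(484 + (-15*(-4 - 5))²) + 24 = √(484 + (-15*(-9))²) + 24 = √(484 + 135²) + 24 = √(484 + 18225) + 24 = √18709 + 24 = 24 + √18709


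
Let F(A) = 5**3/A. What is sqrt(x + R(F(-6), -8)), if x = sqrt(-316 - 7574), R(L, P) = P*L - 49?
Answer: sqrt(1059 + 9*I*sqrt(7890))/3 ≈ 11.513 + 3.8576*I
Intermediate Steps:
F(A) = 125/A
R(L, P) = -49 + L*P (R(L, P) = L*P - 49 = -49 + L*P)
x = I*sqrt(7890) (x = sqrt(-7890) = I*sqrt(7890) ≈ 88.826*I)
sqrt(x + R(F(-6), -8)) = sqrt(I*sqrt(7890) + (-49 + (125/(-6))*(-8))) = sqrt(I*sqrt(7890) + (-49 + (125*(-1/6))*(-8))) = sqrt(I*sqrt(7890) + (-49 - 125/6*(-8))) = sqrt(I*sqrt(7890) + (-49 + 500/3)) = sqrt(I*sqrt(7890) + 353/3) = sqrt(353/3 + I*sqrt(7890))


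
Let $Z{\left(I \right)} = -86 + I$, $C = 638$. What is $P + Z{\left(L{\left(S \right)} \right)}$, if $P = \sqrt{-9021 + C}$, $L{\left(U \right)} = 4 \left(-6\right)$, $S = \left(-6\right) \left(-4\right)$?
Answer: $-110 + i \sqrt{8383} \approx -110.0 + 91.559 i$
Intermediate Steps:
$S = 24$
$L{\left(U \right)} = -24$
$P = i \sqrt{8383}$ ($P = \sqrt{-9021 + 638} = \sqrt{-8383} = i \sqrt{8383} \approx 91.559 i$)
$P + Z{\left(L{\left(S \right)} \right)} = i \sqrt{8383} - 110 = -110 + i \sqrt{8383}$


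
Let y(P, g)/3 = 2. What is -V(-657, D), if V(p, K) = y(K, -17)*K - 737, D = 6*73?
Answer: -1891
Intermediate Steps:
y(P, g) = 6 (y(P, g) = 3*2 = 6)
D = 438
V(p, K) = -737 + 6*K (V(p, K) = 6*K - 737 = -737 + 6*K)
-V(-657, D) = -(-737 + 6*438) = -(-737 + 2628) = -1*1891 = -1891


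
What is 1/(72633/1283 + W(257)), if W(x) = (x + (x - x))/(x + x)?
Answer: 2566/146549 ≈ 0.017509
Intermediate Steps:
W(x) = ½ (W(x) = (x + 0)/((2*x)) = x*(1/(2*x)) = ½)
1/(72633/1283 + W(257)) = 1/(72633/1283 + ½) = 1/(146549/2566) = 2566/146549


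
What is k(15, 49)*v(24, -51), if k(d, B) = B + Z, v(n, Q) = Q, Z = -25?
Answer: -1224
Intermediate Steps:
k(d, B) = -25 + B (k(d, B) = B - 25 = -25 + B)
k(15, 49)*v(24, -51) = (-25 + 49)*(-51) = 24*(-51) = -1224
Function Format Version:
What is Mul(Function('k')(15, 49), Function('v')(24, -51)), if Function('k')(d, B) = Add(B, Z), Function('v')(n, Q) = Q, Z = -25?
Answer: -1224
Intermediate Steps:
Function('k')(d, B) = Add(-25, B) (Function('k')(d, B) = Add(B, -25) = Add(-25, B))
Mul(Function('k')(15, 49), Function('v')(24, -51)) = Mul(Add(-25, 49), -51) = Mul(24, -51) = -1224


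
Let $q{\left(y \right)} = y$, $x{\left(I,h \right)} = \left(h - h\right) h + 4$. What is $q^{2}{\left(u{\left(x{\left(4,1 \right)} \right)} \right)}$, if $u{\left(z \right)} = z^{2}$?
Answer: $256$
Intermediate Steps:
$x{\left(I,h \right)} = 4$ ($x{\left(I,h \right)} = 0 h + 4 = 0 + 4 = 4$)
$q^{2}{\left(u{\left(x{\left(4,1 \right)} \right)} \right)} = \left(4^{2}\right)^{2} = 16^{2} = 256$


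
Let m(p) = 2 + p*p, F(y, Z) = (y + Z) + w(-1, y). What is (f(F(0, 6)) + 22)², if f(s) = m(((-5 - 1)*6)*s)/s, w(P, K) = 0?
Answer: 547326025/9 ≈ 6.0814e+7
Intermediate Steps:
F(y, Z) = Z + y (F(y, Z) = (y + Z) + 0 = (Z + y) + 0 = Z + y)
m(p) = 2 + p²
f(s) = (2 + 1296*s²)/s (f(s) = (2 + (((-5 - 1)*6)*s)²)/s = (2 + ((-6*6)*s)²)/s = (2 + (-36*s)²)/s = (2 + 1296*s²)/s)
(f(F(0, 6)) + 22)² = ((2/(6 + 0) + 1296*(6 + 0)) + 22)² = ((2/6 + 1296*6) + 22)² = ((2*(⅙) + 7776) + 22)² = ((⅓ + 7776) + 22)² = (23329/3 + 22)² = (23395/3)² = 547326025/9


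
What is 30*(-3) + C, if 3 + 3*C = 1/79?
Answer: -21566/237 ≈ -90.996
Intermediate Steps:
C = -236/237 (C = -1 + (⅓)/79 = -1 + (⅓)*(1/79) = -1 + 1/237 = -236/237 ≈ -0.99578)
30*(-3) + C = 30*(-3) - 236/237 = -90 - 236/237 = -21566/237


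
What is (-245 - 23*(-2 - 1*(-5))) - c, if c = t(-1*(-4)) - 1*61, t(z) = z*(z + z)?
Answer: -285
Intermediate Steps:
t(z) = 2*z² (t(z) = z*(2*z) = 2*z²)
c = -29 (c = 2*(-1*(-4))² - 1*61 = 2*4² - 61 = 2*16 - 61 = 32 - 61 = -29)
(-245 - 23*(-2 - 1*(-5))) - c = (-245 - 23*(-2 - 1*(-5))) - 1*(-29) = (-245 - 23*(-2 + 5)) + 29 = (-245 - 23*3) + 29 = (-245 - 1*69) + 29 = (-245 - 69) + 29 = -314 + 29 = -285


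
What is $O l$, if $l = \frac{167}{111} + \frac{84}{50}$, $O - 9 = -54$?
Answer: $- \frac{26511}{185} \approx -143.3$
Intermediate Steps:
$O = -45$ ($O = 9 - 54 = -45$)
$l = \frac{8837}{2775}$ ($l = 167 \cdot \frac{1}{111} + 84 \cdot \frac{1}{50} = \frac{167}{111} + \frac{42}{25} = \frac{8837}{2775} \approx 3.1845$)
$O l = \left(-45\right) \frac{8837}{2775} = - \frac{26511}{185}$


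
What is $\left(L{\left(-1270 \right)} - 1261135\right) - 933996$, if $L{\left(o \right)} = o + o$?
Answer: $-2197671$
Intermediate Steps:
$L{\left(o \right)} = 2 o$
$\left(L{\left(-1270 \right)} - 1261135\right) - 933996 = \left(2 \left(-1270\right) - 1261135\right) - 933996 = \left(-2540 - 1261135\right) - 933996 = -1263675 - 933996 = -2197671$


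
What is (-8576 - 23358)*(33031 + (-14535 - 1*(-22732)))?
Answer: -1316574952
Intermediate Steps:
(-8576 - 23358)*(33031 + (-14535 - 1*(-22732))) = -31934*(33031 + (-14535 + 22732)) = -31934*(33031 + 8197) = -31934*41228 = -1316574952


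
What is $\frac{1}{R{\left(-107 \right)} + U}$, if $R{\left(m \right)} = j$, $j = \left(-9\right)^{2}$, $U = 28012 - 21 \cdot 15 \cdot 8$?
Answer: $\frac{1}{25573} \approx 3.9104 \cdot 10^{-5}$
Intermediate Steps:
$U = 25492$ ($U = 28012 - 315 \cdot 8 = 28012 - 2520 = 25492$)
$j = 81$
$R{\left(m \right)} = 81$
$\frac{1}{R{\left(-107 \right)} + U} = \frac{1}{81 + 25492} = \frac{1}{25573}$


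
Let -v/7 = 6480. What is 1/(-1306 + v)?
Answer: -1/46666 ≈ -2.1429e-5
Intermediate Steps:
v = -45360 (v = -7*6480 = -45360)
1/(-1306 + v) = 1/(-1306 - 45360) = 1/(-46666) = -1/46666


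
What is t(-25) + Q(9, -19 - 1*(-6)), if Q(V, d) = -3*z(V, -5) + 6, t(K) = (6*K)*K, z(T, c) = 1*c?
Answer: 3771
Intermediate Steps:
z(T, c) = c
t(K) = 6*K²
Q(V, d) = 21 (Q(V, d) = -3*(-5) + 6 = 15 + 6 = 21)
t(-25) + Q(9, -19 - 1*(-6)) = 6*(-25)² + 21 = 6*625 + 21 = 3750 + 21 = 3771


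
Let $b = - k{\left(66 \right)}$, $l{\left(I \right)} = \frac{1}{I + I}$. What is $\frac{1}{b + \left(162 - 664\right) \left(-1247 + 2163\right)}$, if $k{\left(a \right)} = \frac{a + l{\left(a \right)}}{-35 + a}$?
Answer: $- \frac{4092}{1881641257} \approx -2.1747 \cdot 10^{-6}$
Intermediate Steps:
$l{\left(I \right)} = \frac{1}{2 I}$
$k{\left(a \right)} = \frac{a + \frac{1}{2 a}}{-35 + a}$
$b = - \frac{8713}{4092}$ ($b = - \frac{\frac{1}{2} + 66^{2}}{66 \left(-35 + 66\right)} = - \frac{\frac{1}{2} + 4356}{66 \cdot 31} = - \frac{8713}{66 \cdot 31 \cdot 2} = \left(-1\right) \frac{8713}{4092} = - \frac{8713}{4092} \approx -2.1293$)
$\frac{1}{b + \left(162 - 664\right) \left(-1247 + 2163\right)} = \frac{1}{- \frac{8713}{4092} + \left(162 - 664\right) \left(-1247 + 2163\right)} = \frac{1}{- \frac{8713}{4092} - 459832} = \frac{1}{- \frac{1881641257}{4092}} = - \frac{4092}{1881641257}$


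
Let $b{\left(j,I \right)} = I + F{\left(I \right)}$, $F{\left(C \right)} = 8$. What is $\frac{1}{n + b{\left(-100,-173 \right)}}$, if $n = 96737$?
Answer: $\frac{1}{96572} \approx 1.0355 \cdot 10^{-5}$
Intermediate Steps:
$b{\left(j,I \right)} = 8 + I$ ($b{\left(j,I \right)} = I + 8 = 8 + I$)
$\frac{1}{n + b{\left(-100,-173 \right)}} = \frac{1}{96737 + \left(8 - 173\right)} = \frac{1}{96737 - 165} = \frac{1}{96572}$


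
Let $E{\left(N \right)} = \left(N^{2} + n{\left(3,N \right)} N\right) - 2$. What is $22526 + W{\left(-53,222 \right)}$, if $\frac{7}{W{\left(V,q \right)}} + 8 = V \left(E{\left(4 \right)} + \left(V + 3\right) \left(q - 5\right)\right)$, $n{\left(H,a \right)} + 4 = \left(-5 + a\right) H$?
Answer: $\frac{12970110391}{575784} \approx 22526.0$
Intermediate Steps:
$n{\left(H,a \right)} = -4 + H \left(-5 + a\right)$ ($n{\left(H,a \right)} = -4 + \left(-5 + a\right) H = -4 + H \left(-5 + a\right)$)
$E{\left(N \right)} = -2 + N^{2} + N \left(-19 + 3 N\right)$ ($E{\left(N \right)} = \left(N^{2} + \left(-4 - 15 + 3 N\right) N\right) - 2 = \left(N^{2} + \left(-19 + 3 N\right) N\right) - 2 = \left(N^{2} + N \left(-19 + 3 N\right)\right) - 2 = -2 + N^{2} + N \left(-19 + 3 N\right)$)
$W{\left(V,q \right)} = \frac{7}{-8 + V \left(-14 + \left(-5 + q\right) \left(3 + V\right)\right)}$ ($W{\left(V,q \right)} = \frac{7}{-8 + V \left(\left(-2 - 76 + 4 \cdot 4^{2}\right) + \left(V + 3\right) \left(q - 5\right)\right)} = \frac{7}{-8 + V \left(\left(-2 - 76 + 4 \cdot 16\right) + \left(3 + V\right) \left(-5 + q\right)\right)} = \frac{7}{-8 + V \left(\left(-2 - 76 + 64\right) + \left(-5 + q\right) \left(3 + V\right)\right)} = \frac{7}{-8 + V \left(-14 + \left(-5 + q\right) \left(3 + V\right)\right)}$)
$22526 + W{\left(-53,222 \right)} = 22526 + \frac{7}{-8 - -1537 - 5 \left(-53\right)^{2} + 222 \left(-53\right)^{2} + 3 \left(-53\right) 222} = 22526 + \frac{7}{-8 + 1537 - 14045 + 222 \cdot 2809 - 35298} = 22526 + \frac{7}{-8 + 1537 - 14045 + 623598 - 35298} = 22526 + \frac{7}{575784} = \frac{12970110391}{575784}$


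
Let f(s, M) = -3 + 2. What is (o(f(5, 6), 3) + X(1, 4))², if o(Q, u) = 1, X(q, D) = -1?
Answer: 0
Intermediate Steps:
f(s, M) = -1
(o(f(5, 6), 3) + X(1, 4))² = (1 - 1)² = 0² = 0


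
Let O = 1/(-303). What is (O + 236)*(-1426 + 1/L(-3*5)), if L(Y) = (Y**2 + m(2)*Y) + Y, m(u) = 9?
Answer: -7647602143/22725 ≈ -3.3653e+5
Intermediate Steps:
O = -1/303 ≈ -0.0033003
L(Y) = Y**2 + 10*Y (L(Y) = (Y**2 + 9*Y) + Y = Y**2 + 10*Y)
(O + 236)*(-1426 + 1/L(-3*5)) = (-1/303 + 236)*(-1426 + 1/((-3*5)*(10 - 3*5))) = 71507*(-1426 + 1/(-15*(10 - 15)))/303 = 71507*(-1426 + 1/(-15*(-5)))/303 = 71507*(-1426 + 1/75)/303 = (71507/303)*(-106949/75) = -7647602143/22725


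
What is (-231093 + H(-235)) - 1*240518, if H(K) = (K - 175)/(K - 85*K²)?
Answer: -221391181355/469436 ≈ -4.7161e+5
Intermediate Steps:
H(K) = (-175 + K)/(K - 85*K²)
(-231093 + H(-235)) - 1*240518 = (-231093 + (175 - 1*(-235))/((-235)*(-1 + 85*(-235)))) - 1*240518 = (-231093 - (175 + 235)/(235*(-1 - 19975))) - 240518 = (-231093 - 1/235*410/(-19976)) - 240518 = (-231093 - 1/235*(-1/19976)*410) - 240518 = (-231093 + 41/469436) - 240518 = -108483373507/469436 - 240518 = -221391181355/469436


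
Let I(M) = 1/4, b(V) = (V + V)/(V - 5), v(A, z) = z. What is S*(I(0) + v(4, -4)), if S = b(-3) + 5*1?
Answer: -345/16 ≈ -21.563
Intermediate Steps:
b(V) = 2*V/(-5 + V) (b(V) = (2*V)/(-5 + V) = 2*V/(-5 + V))
I(M) = ¼
S = 23/4 (S = 2*(-3)/(-5 - 3) + 5*1 = 2*(-3)/(-8) + 5 = 2*(-3)*(-⅛) + 5 = ¾ + 5 = 23/4 ≈ 5.7500)
S*(I(0) + v(4, -4)) = 23*(¼ - 4)/4 = (23/4)*(-15/4) = -345/16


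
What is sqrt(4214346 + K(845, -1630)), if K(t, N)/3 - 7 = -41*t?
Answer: 4*sqrt(256902) ≈ 2027.4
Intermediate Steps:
K(t, N) = 21 - 123*t (K(t, N) = 21 + 3*(-41*t) = 21 - 123*t)
sqrt(4214346 + K(845, -1630)) = sqrt(4214346 + (21 - 123*845)) = sqrt(4214346 + (21 - 103935)) = sqrt(4214346 - 103914) = sqrt(4110432) = 4*sqrt(256902)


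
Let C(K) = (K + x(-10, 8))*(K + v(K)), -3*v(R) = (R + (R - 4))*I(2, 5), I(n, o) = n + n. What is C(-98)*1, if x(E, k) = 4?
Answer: -47564/3 ≈ -15855.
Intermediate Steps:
I(n, o) = 2*n
v(R) = 16/3 - 8*R/3 (v(R) = -(R + (R - 4))*2*2/3 = -(R + (-4 + R))*4/3 = -(-4 + 2*R)*4/3 = -(-16 + 8*R)/3 = 16/3 - 8*R/3)
C(K) = (4 + K)*(16/3 - 5*K/3) (C(K) = (K + 4)*(K + (16/3 - 8*K/3)) = (4 + K)*(16/3 - 5*K/3))
C(-98)*1 = (64/3 - 5/3*(-98)² - 4/3*(-98))*1 = (64/3 - 5/3*9604 + 392/3)*1 = (64/3 - 48020/3 + 392/3)*1 = -47564/3*1 = -47564/3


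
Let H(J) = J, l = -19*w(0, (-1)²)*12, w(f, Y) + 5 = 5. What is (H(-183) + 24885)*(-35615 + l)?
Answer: -879761730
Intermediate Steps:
w(f, Y) = 0 (w(f, Y) = -5 + 5 = 0)
l = 0 (l = -19*0*12 = 0*12 = 0)
(H(-183) + 24885)*(-35615 + l) = (-183 + 24885)*(-35615 + 0) = 24702*(-35615) = -879761730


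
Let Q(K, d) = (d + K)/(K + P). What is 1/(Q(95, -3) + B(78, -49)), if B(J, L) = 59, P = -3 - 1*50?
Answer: 21/1285 ≈ 0.016342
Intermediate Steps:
P = -53 (P = -3 - 50 = -53)
Q(K, d) = (K + d)/(-53 + K) (Q(K, d) = (d + K)/(K - 53) = (K + d)/(-53 + K))
1/(Q(95, -3) + B(78, -49)) = 1/((95 - 3)/(-53 + 95) + 59) = 1/(92/42 + 59) = 1/((1/42)*92 + 59) = 1/(46/21 + 59) = 1/(1285/21) = 21/1285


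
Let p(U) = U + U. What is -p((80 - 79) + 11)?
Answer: -24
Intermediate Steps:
p(U) = 2*U
-p((80 - 79) + 11) = -2*((80 - 79) + 11) = -2*(1 + 11) = -2*12 = -1*24 = -24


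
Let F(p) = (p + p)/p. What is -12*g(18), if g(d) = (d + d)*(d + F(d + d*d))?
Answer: -8640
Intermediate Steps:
F(p) = 2 (F(p) = (2*p)/p = 2)
g(d) = 2*d*(2 + d) (g(d) = (d + d)*(d + 2) = (2*d)*(2 + d) = 2*d*(2 + d))
-12*g(18) = -24*18*(2 + 18) = -24*18*20 = -12*720 = -8640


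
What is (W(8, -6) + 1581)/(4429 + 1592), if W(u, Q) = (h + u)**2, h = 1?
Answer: 554/2007 ≈ 0.27603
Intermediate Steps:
W(u, Q) = (1 + u)**2
(W(8, -6) + 1581)/(4429 + 1592) = ((1 + 8)**2 + 1581)/(4429 + 1592) = (9**2 + 1581)/6021 = (81 + 1581)*(1/6021) = 1662*(1/6021) = 554/2007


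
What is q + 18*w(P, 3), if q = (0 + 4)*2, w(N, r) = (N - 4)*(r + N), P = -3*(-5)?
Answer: 3572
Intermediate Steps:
P = 15
w(N, r) = (-4 + N)*(N + r)
q = 8 (q = 4*2 = 8)
q + 18*w(P, 3) = 8 + 18*(15**2 - 4*15 - 4*3 + 15*3) = 8 + 18*(225 - 60 - 12 + 45) = 8 + 18*198 = 8 + 3564 = 3572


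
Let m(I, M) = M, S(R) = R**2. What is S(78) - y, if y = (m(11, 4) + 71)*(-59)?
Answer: 10509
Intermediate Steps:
y = -4425 (y = (4 + 71)*(-59) = 75*(-59) = -4425)
S(78) - y = 78**2 - 1*(-4425) = 6084 + 4425 = 10509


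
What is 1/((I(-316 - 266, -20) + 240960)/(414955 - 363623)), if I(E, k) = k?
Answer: 12833/60235 ≈ 0.21305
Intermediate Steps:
1/((I(-316 - 266, -20) + 240960)/(414955 - 363623)) = 1/((-20 + 240960)/(414955 - 363623)) = 1/(240940/51332) = 1/(240940*(1/51332)) = 1/(60235/12833) = 12833/60235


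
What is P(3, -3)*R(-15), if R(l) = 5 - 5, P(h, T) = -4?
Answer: 0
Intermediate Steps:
R(l) = 0
P(3, -3)*R(-15) = -4*0 = 0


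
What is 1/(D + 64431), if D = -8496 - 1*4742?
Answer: 1/51193 ≈ 1.9534e-5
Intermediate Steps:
D = -13238 (D = -8496 - 4742 = -13238)
1/(D + 64431) = 1/(-13238 + 64431) = 1/51193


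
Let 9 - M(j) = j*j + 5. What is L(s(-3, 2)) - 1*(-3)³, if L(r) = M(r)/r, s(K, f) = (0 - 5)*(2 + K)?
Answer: 114/5 ≈ 22.800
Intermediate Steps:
M(j) = 4 - j² (M(j) = 9 - (j*j + 5) = 9 - (j² + 5) = 9 - (5 + j²) = 9 + (-5 - j²) = 4 - j²)
s(K, f) = -10 - 5*K (s(K, f) = -5*(2 + K) = -10 - 5*K)
L(r) = (4 - r²)/r
L(s(-3, 2)) - 1*(-3)³ = (-(-10 - 5*(-3)) + 4/(-10 - 5*(-3))) - 1*(-3)³ = (-(-10 + 15) + 4/(-10 + 15)) - 1*(-27) = (-1*5 + 4/5) + 27 = (-5 + 4*(⅕)) + 27 = (-5 + ⅘) + 27 = -21/5 + 27 = 114/5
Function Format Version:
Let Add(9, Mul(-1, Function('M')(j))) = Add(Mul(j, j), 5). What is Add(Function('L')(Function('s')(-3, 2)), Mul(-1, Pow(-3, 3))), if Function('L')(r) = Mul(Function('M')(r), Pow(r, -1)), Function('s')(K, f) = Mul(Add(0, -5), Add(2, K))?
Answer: Rational(114, 5) ≈ 22.800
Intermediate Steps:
Function('M')(j) = Add(4, Mul(-1, Pow(j, 2))) (Function('M')(j) = Add(9, Mul(-1, Add(Mul(j, j), 5))) = Add(9, Mul(-1, Add(Pow(j, 2), 5))) = Add(9, Mul(-1, Add(5, Pow(j, 2)))) = Add(9, Add(-5, Mul(-1, Pow(j, 2)))) = Add(4, Mul(-1, Pow(j, 2))))
Function('s')(K, f) = Add(-10, Mul(-5, K)) (Function('s')(K, f) = Mul(-5, Add(2, K)) = Add(-10, Mul(-5, K)))
Function('L')(r) = Mul(Pow(r, -1), Add(4, Mul(-1, Pow(r, 2)))) (Function('L')(r) = Mul(Add(4, Mul(-1, Pow(r, 2))), Pow(r, -1)) = Mul(Pow(r, -1), Add(4, Mul(-1, Pow(r, 2)))))
Add(Function('L')(Function('s')(-3, 2)), Mul(-1, Pow(-3, 3))) = Add(Add(Mul(-1, Add(-10, Mul(-5, -3))), Mul(4, Pow(Add(-10, Mul(-5, -3)), -1))), Mul(-1, Pow(-3, 3))) = Add(Add(Mul(-1, Add(-10, 15)), Mul(4, Pow(Add(-10, 15), -1))), Mul(-1, -27)) = Add(Add(Mul(-1, 5), Mul(4, Pow(5, -1))), 27) = Add(Add(-5, Mul(4, Rational(1, 5))), 27) = Add(Add(-5, Rational(4, 5)), 27) = Add(Rational(-21, 5), 27) = Rational(114, 5)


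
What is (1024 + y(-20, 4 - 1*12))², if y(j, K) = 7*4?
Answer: 1106704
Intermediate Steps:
y(j, K) = 28
(1024 + y(-20, 4 - 1*12))² = (1024 + 28)² = 1052² = 1106704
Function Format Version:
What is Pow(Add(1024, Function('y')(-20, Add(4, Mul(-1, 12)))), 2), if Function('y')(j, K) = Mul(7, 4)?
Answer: 1106704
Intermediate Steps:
Function('y')(j, K) = 28
Pow(Add(1024, Function('y')(-20, Add(4, Mul(-1, 12)))), 2) = Pow(Add(1024, 28), 2) = Pow(1052, 2) = 1106704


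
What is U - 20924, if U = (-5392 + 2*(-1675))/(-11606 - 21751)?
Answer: -232651042/11119 ≈ -20924.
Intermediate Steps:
U = 2914/11119 (U = (-5392 - 3350)/(-33357) = -8742*(-1/33357) = 2914/11119 ≈ 0.26207)
U - 20924 = 2914/11119 - 20924 = -232651042/11119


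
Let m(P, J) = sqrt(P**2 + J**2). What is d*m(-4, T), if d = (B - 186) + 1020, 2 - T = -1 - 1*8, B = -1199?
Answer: -365*sqrt(137) ≈ -4272.2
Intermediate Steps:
T = 11 (T = 2 - (-1 - 1*8) = 2 - (-1 - 8) = 2 - 1*(-9) = 2 + 9 = 11)
m(P, J) = sqrt(J**2 + P**2)
d = -365 (d = (-1199 - 186) + 1020 = -1385 + 1020 = -365)
d*m(-4, T) = -365*sqrt(11**2 + (-4)**2) = -365*sqrt(121 + 16) = -365*sqrt(137)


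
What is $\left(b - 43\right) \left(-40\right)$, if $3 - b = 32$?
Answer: $2880$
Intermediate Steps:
$b = -29$ ($b = 3 - 32 = -29$)
$\left(b - 43\right) \left(-40\right) = \left(-29 - 43\right) \left(-40\right) = \left(-72\right) \left(-40\right) = 2880$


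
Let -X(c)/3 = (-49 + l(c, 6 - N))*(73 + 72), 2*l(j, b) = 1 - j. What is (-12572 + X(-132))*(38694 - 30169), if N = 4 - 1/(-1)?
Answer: -344145725/2 ≈ -1.7207e+8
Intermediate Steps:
N = 5 (N = 4 - 1*(-1) = 4 + 1 = 5)
l(j, b) = ½ - j/2 (l(j, b) = (1 - j)/2 = ½ - j/2)
X(c) = 42195/2 + 435*c/2 (X(c) = -3*(-49 + (½ - c/2))*(73 + 72) = -3*(-97/2 - c/2)*145 = -3*(-14065/2 - 145*c/2) = 42195/2 + 435*c/2)
(-12572 + X(-132))*(38694 - 30169) = (-12572 + (42195/2 + (435/2)*(-132)))*(38694 - 30169) = (-12572 + (42195/2 - 28710))*8525 = (-12572 - 15225/2)*8525 = -40369/2*8525 = -344145725/2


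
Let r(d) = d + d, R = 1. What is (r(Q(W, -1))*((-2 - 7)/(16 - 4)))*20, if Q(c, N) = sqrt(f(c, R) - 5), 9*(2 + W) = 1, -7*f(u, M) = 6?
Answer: -30*I*sqrt(287)/7 ≈ -72.605*I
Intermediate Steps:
f(u, M) = -6/7 (f(u, M) = -1/7*6 = -6/7)
W = -17/9 (W = -2 + (1/9)*1 = -2 + 1/9 = -17/9 ≈ -1.8889)
Q(c, N) = I*sqrt(287)/7 (Q(c, N) = sqrt(-6/7 - 5) = sqrt(-41/7) = I*sqrt(287)/7)
r(d) = 2*d
(r(Q(W, -1))*((-2 - 7)/(16 - 4)))*20 = ((2*(I*sqrt(287)/7))*((-2 - 7)/(16 - 4)))*20 = ((2*I*sqrt(287)/7)*(-9/12))*20 = ((2*I*sqrt(287)/7)*(-9*1/12))*20 = ((2*I*sqrt(287)/7)*(-3/4))*20 = -3*I*sqrt(287)/14*20 = -30*I*sqrt(287)/7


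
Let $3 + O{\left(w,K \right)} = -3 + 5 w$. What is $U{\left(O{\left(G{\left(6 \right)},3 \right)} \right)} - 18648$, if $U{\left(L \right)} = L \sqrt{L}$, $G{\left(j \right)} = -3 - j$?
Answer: $-18648 - 51 i \sqrt{51} \approx -18648.0 - 364.21 i$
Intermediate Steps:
$O{\left(w,K \right)} = -6 + 5 w$ ($O{\left(w,K \right)} = -3 + \left(-3 + 5 w\right) = -6 + 5 w$)
$U{\left(L \right)} = L^{\frac{3}{2}}$
$U{\left(O{\left(G{\left(6 \right)},3 \right)} \right)} - 18648 = \left(-6 + 5 \left(-3 - 6\right)\right)^{\frac{3}{2}} - 18648 = \left(-6 + 5 \left(-9\right)\right)^{\frac{3}{2}} - 18648 = \left(-6 - 45\right)^{\frac{3}{2}} - 18648 = \left(-51\right)^{\frac{3}{2}} - 18648 = - 51 i \sqrt{51} - 18648 = -18648 - 51 i \sqrt{51}$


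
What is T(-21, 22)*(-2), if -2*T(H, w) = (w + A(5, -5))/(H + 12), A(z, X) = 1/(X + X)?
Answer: -73/30 ≈ -2.4333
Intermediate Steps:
A(z, X) = 1/(2*X)
T(H, w) = -(-1/10 + w)/(2*(12 + H)) (T(H, w) = -(w + (1/2)/(-5))/(2*(H + 12)) = -(w + (1/2)*(-1/5))/(2*(12 + H)) = -(w - 1/10)/(2*(12 + H)) = -(-1/10 + w)/(2*(12 + H)))
T(-21, 22)*(-2) = ((1 - 10*22)/(20*(12 - 21)))*(-2) = ((1/20)*(1 - 220)/(-9))*(-2) = ((1/20)*(-1/9)*(-219))*(-2) = (73/60)*(-2) = -73/30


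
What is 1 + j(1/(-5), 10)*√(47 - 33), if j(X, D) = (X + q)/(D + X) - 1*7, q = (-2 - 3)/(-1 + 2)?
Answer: 1 - 369*√14/49 ≈ -27.177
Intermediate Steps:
q = -5 (q = -5/1 = -5*1 = -5)
j(X, D) = -7 + (-5 + X)/(D + X) (j(X, D) = (X - 5)/(D + X) - 1*7 = (-5 + X)/(D + X) - 7 = -7 + (-5 + X)/(D + X))
1 + j(1/(-5), 10)*√(47 - 33) = 1 + ((-5 - 7*10 - 6/(-5))/(10 + 1/(-5)))*√(47 - 33) = 1 + ((-5 - 70 - 6*(-⅕))/(10 - ⅕))*√14 = 1 + ((-5 - 70 + 6/5)/(49/5))*√14 = 1 + ((5/49)*(-369/5))*√14 = 1 - 369*√14/49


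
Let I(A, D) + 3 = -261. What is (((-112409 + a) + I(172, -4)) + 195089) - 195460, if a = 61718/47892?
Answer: -2706920765/23946 ≈ -1.1304e+5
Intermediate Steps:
I(A, D) = -264 (I(A, D) = -3 - 261 = -264)
a = 30859/23946 (a = 61718*(1/47892) = 30859/23946 ≈ 1.2887)
(((-112409 + a) + I(172, -4)) + 195089) - 195460 = (((-112409 + 30859/23946) - 264) + 195089) - 195460 = ((-2691715055/23946 - 264) + 195089) - 195460 = (-2698036799/23946 + 195089) - 195460 = 1973564395/23946 - 195460 = -2706920765/23946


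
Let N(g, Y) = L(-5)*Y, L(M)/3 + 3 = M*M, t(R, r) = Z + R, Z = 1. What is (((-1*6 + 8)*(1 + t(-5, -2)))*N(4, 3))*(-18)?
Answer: 21384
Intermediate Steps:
t(R, r) = 1 + R
L(M) = -9 + 3*M**2 (L(M) = -9 + 3*(M*M) = -9 + 3*M**2)
N(g, Y) = 66*Y (N(g, Y) = (-9 + 3*(-5)**2)*Y = (-9 + 3*25)*Y = (-9 + 75)*Y = 66*Y)
(((-1*6 + 8)*(1 + t(-5, -2)))*N(4, 3))*(-18) = (((-1*6 + 8)*(1 + (1 - 5)))*(66*3))*(-18) = (((-6 + 8)*(1 - 4))*198)*(-18) = ((2*(-3))*198)*(-18) = -6*198*(-18) = -1188*(-18) = 21384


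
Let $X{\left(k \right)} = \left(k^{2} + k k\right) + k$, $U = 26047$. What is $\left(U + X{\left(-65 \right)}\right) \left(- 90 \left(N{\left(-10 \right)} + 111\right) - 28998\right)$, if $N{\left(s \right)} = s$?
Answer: $-1311446016$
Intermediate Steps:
$X{\left(k \right)} = k + 2 k^{2}$ ($X{\left(k \right)} = \left(k^{2} + k^{2}\right) + k = 2 k^{2} + k = k + 2 k^{2}$)
$\left(U + X{\left(-65 \right)}\right) \left(- 90 \left(N{\left(-10 \right)} + 111\right) - 28998\right) = \left(26047 - 65 \left(1 + 2 \left(-65\right)\right)\right) \left(- 90 \left(-10 + 111\right) - 28998\right) = \left(26047 - 65 \left(1 - 130\right)\right) \left(\left(-90\right) 101 - 28998\right) = \left(26047 - -8385\right) \left(-9090 - 28998\right) = \left(26047 + 8385\right) \left(-38088\right) = 34432 \left(-38088\right) = -1311446016$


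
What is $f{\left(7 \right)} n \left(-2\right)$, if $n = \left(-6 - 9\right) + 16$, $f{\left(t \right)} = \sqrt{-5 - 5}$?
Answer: $- 2 i \sqrt{10} \approx - 6.3246 i$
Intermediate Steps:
$f{\left(t \right)} = i \sqrt{10}$ ($f{\left(t \right)} = \sqrt{-10} = i \sqrt{10}$)
$n = 1$ ($n = -15 + 16 = 1$)
$f{\left(7 \right)} n \left(-2\right) = i \sqrt{10} \cdot 1 \left(-2\right) = i \sqrt{10} \left(-2\right) = - 2 i \sqrt{10}$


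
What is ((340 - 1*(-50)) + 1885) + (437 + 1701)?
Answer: 4413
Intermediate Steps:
((340 - 1*(-50)) + 1885) + (437 + 1701) = ((340 + 50) + 1885) + 2138 = (390 + 1885) + 2138 = 2275 + 2138 = 4413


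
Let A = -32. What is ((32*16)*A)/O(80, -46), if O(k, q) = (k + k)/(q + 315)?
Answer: -137728/5 ≈ -27546.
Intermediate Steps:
O(k, q) = 2*k/(315 + q) (O(k, q) = (2*k)/(315 + q) = 2*k/(315 + q))
((32*16)*A)/O(80, -46) = ((32*16)*(-32))/((2*80/(315 - 46))) = (512*(-32))/((2*80/269)) = -16384/(2*80*(1/269)) = -16384/160/269 = -16384*269/160 = -137728/5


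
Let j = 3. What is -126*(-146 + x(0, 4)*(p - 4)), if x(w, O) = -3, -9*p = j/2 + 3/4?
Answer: 33579/2 ≈ 16790.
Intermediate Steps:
p = -¼ (p = -(3/2 + 3/4)/9 = -(3*(½) + 3*(¼))/9 = -(3/2 + ¾)/9 = -⅑*9/4 = -¼ ≈ -0.25000)
-126*(-146 + x(0, 4)*(p - 4)) = -126*(-146 - 3*(-¼ - 4)) = -126*(-146 - 3*(-17/4)) = -126*(-146 + 51/4) = -126*(-533/4) = 33579/2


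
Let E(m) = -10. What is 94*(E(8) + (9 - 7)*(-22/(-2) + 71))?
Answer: 14476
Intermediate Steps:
94*(E(8) + (9 - 7)*(-22/(-2) + 71)) = 94*(-10 + (9 - 7)*(-22/(-2) + 71)) = 94*(-10 + 2*(-22*(-½) + 71)) = 94*(-10 + 2*(11 + 71)) = 94*(-10 + 2*82) = 94*(-10 + 164) = 94*154 = 14476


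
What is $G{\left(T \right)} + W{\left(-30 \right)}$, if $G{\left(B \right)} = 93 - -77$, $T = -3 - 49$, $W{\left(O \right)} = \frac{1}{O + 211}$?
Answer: $\frac{30771}{181} \approx 170.01$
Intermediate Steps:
$W{\left(O \right)} = \frac{1}{211 + O}$
$T = -52$
$G{\left(B \right)} = 170$ ($G{\left(B \right)} = 93 + 77 = 170$)
$G{\left(T \right)} + W{\left(-30 \right)} = 170 + \frac{1}{211 - 30} = 170 + \frac{1}{181} = \frac{30771}{181}$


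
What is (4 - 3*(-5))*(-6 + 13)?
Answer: 133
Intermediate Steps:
(4 - 3*(-5))*(-6 + 13) = (4 - 1*(-15))*7 = (4 + 15)*7 = 19*7 = 133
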